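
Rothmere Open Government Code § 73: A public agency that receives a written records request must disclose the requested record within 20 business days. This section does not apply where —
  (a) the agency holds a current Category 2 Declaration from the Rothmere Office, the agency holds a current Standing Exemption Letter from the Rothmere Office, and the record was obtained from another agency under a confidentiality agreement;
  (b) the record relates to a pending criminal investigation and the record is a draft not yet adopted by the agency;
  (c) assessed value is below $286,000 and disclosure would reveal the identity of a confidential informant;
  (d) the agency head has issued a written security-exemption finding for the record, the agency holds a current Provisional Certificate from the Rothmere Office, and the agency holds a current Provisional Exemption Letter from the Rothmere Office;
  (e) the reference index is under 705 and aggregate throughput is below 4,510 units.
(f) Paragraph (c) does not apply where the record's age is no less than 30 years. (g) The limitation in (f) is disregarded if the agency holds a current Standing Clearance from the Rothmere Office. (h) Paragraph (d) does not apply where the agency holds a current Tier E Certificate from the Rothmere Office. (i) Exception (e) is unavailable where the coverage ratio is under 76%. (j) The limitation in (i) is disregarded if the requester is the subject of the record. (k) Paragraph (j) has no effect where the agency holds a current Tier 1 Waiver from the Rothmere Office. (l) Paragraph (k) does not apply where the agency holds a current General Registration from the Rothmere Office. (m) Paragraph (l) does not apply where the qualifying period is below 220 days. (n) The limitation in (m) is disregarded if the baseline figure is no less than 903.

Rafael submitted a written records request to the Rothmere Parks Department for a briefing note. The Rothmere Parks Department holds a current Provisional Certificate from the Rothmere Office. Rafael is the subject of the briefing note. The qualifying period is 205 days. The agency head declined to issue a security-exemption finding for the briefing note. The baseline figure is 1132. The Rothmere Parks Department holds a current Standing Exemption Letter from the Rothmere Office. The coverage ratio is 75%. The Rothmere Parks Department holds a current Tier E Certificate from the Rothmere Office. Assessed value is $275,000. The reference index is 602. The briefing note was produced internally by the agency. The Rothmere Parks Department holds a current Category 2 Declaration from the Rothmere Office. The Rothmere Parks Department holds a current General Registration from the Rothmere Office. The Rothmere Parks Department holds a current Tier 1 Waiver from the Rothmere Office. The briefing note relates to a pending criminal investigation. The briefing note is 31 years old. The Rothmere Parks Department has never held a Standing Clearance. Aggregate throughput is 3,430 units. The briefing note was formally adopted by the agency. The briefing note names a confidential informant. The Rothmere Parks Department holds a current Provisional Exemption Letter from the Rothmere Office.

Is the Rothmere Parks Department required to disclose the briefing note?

Exception (a) requires that the record was obtained from another agency under a confidentiality agreement; but the briefing note was produced internally, so (a) is unavailable.
Exception (b) requires that the record is a draft not yet adopted by the agency; but the briefing note has been formally adopted, so (b) is unavailable.
Exception (c)'s conditions are all satisfied: assessed value is $275,000, below the $286,000 limit; the briefing note names a confidential informant. However, paragraphs (f)–(g) must be considered: (f) applies — the record's age is 31 years, meeting the 30 years threshold. (g) does not operate here (the Standing Clearance is not current), so (f) stands. So (c) is unavailable.
Exception (d) requires that the agency head has issued a written security-exemption finding for the record; but the agency head declined to issue a security-exemption finding, so (d) is unavailable.
Exception (e) is satisfied on its face — the reference index is 602, under the 705 limit; aggregate throughput is 3,430 units, below the 4,510 units limit. Considering the limiting provisions: (i) would limit (e) — the coverage ratio is 75%, under the 76% limit — but (j) sets (i) aside: (j) is triggered — Rafael is the subject of the briefing note. (k) applies (a current Tier 1 Waiver is held), but is set aside by (l): (l) applies — a current General Registration is held. (m) operates (the qualifying period is 205 days, below the 220 days limit), but yields to (n): (n) operates — the baseline figure is 1,132, meeting the 903 threshold. Exception (e) stands.

No — exception (e) applies; the Rothmere Parks Department is not required to disclose the briefing note.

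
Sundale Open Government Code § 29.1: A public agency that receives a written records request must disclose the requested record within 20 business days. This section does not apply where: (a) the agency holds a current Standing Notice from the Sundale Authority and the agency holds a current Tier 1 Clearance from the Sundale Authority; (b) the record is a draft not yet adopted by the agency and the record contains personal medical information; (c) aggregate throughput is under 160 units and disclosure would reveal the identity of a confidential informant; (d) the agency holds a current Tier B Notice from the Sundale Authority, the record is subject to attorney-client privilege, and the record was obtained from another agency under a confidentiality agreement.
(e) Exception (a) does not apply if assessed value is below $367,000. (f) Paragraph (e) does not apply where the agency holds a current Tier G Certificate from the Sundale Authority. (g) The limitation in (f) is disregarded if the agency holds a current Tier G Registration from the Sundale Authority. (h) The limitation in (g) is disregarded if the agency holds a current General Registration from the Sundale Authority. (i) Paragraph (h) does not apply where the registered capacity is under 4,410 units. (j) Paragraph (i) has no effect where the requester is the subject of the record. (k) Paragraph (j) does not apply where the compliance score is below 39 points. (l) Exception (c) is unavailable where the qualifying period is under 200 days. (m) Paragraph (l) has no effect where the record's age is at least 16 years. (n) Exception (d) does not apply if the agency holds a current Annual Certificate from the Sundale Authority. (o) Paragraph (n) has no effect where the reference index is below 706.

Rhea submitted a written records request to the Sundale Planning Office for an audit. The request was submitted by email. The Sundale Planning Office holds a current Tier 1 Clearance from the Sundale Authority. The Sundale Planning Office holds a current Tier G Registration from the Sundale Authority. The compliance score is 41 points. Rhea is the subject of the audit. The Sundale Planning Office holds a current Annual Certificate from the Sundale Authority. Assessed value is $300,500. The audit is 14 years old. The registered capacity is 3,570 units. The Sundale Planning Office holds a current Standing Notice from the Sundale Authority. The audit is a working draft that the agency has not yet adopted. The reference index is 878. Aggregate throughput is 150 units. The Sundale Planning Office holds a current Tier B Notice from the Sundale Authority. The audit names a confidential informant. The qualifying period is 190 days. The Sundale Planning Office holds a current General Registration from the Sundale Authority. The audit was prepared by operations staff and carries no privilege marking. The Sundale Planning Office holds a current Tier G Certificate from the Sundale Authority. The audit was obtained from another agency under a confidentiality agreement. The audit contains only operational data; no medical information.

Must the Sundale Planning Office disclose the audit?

No — exception (a) applies; the Sundale Planning Office is not required to disclose the audit.

Exception (a): a current Standing Notice is held; a current Tier 1 Clearance is held — every condition holds. As to paragraphs (e)–(k): (e) applies (assessed value is $300,500, below the $367,000 limit), but is set aside by (f): (f) applies — a current Tier G Certificate is held. (g) applies (a current Tier G Registration is held), but yields to (h): (h) operates against (g): a current General Registration is held. (i) would limit (h) — the registered capacity is 3,570 units, under the 4,410 units limit — but (j) sets (i) aside: (j) is triggered — Rhea is the subject of the audit. (k) is inapplicable (the compliance score is 41 points, not below 39 points), so (j) stands. (a) remains available.
Exception (b) does not apply: the audit contains only operational data.
All of (c)'s requirements are met (aggregate throughput is 150 units, under the 160 units limit; the audit names a confidential informant). But: (l) operates against (c): the qualifying period is 190 days, under the 200 days limit. (m) is not triggered (the record's age is 14 years, short of 16 years), so (l) stands. So (c) is unavailable.
Exception (d) does not apply: the audit carries no privilege marking.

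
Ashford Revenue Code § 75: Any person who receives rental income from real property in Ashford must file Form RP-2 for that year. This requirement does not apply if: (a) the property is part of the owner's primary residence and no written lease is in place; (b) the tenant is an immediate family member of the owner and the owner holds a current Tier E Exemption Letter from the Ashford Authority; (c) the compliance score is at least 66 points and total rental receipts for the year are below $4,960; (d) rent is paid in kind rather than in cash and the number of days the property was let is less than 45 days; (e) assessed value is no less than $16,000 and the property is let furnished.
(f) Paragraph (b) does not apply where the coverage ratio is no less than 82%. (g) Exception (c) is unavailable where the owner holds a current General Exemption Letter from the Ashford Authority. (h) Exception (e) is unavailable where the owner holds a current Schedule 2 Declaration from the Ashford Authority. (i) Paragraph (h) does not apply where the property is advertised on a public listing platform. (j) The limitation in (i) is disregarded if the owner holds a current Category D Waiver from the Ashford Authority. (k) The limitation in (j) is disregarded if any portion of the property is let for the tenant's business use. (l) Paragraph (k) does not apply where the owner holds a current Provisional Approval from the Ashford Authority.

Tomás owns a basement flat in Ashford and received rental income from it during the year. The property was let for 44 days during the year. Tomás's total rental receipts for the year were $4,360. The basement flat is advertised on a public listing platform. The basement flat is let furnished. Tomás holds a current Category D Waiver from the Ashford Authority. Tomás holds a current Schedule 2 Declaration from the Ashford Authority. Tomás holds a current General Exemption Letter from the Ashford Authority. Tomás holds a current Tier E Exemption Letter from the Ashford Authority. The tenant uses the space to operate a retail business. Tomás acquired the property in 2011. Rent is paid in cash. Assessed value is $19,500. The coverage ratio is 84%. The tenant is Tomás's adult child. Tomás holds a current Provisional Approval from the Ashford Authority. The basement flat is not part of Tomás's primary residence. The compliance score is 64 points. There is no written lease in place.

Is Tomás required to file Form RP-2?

Exception (a) does not apply: the basement flat is not part of the primary residence.
Exception (b)'s conditions are all satisfied: the tenant is an immediate family member; a current Tier E Exemption Letter is held. But applying paragraph (f): (f) is triggered — the coverage ratio is 84%, meeting the 82% threshold. Exception (b) does not apply.
Exception (c) requires that the compliance score is at least 66 points; but the compliance score is 64 points, short of 66 points, so (c) is unavailable.
Exception (d) fails — rent is paid in cash.
All of (e)'s requirements are met (assessed value is $19,500, meeting the $16,000 threshold; the property is let furnished). But: (h) is triggered — a current Schedule 2 Declaration is held. (i) operates (the property is publicly advertised), but yields to (j): (j) applies — a current Category D Waiver is held. (k) applies (the space is let for business use), but is itself disapplied by (l): (l) operates against (k): a current Provisional Approval is held. (e) is therefore removed.
None of the exceptions is available; § 75 applies in full.

Yes — Tomás must file Form RP-2.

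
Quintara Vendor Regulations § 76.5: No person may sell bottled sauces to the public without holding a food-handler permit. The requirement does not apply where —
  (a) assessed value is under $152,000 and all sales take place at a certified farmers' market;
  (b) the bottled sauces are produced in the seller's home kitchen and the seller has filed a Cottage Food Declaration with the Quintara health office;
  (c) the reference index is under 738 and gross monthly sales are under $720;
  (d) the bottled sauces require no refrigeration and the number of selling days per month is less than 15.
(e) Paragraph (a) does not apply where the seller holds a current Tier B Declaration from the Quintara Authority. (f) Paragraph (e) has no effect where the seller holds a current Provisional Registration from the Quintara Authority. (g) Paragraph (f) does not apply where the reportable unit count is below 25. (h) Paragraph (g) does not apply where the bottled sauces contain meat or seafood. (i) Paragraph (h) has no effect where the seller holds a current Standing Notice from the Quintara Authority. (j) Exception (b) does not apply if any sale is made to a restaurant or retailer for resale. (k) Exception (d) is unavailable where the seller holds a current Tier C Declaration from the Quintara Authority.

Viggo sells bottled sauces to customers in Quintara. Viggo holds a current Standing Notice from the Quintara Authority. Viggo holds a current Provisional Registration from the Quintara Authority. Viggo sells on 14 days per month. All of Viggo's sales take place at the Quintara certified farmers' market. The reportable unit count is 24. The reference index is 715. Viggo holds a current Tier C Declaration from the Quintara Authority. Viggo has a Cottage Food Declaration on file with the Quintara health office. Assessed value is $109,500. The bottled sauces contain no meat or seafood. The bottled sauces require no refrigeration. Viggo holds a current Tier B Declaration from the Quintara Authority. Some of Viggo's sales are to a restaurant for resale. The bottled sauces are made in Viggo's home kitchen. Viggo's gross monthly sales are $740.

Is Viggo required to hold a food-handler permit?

Yes — Viggo must hold a food-handler permit.

Exception (a)'s conditions are all satisfied: assessed value is $109,500, under the $152,000 limit; all sales are at a certified farmers' market. But applying paragraphs (e)–(i): (e) operates against (a): a current Tier B Declaration is held. (f) applies (a current Provisional Registration is held), but is itself disapplied by (g): (g) is triggered — the reportable unit count is 24, below the 25 limit. (h), which would lift (g), does not operate here — the bottled sauces contain no meat or seafood. Exception (a) does not apply.
All of (b)'s requirements are met (the bottled sauces are home-kitchen produced; a Cottage Food Declaration is on file). But: (j) operates against (b): some sales are to a restaurant for resale. Exception (b) does not apply.
Exception (c) requires that gross monthly sales are under $720; but gross monthly sales are $740, not under $720, so (c) is unavailable.
All of (d)'s requirements are met (the bottled sauces are shelf-stable; the number of selling days per month is 14, less than the 15 limit). But: (k) applies — a current Tier C Declaration is held. So (d) is unavailable.
Every exception is unavailable, so the rule governs.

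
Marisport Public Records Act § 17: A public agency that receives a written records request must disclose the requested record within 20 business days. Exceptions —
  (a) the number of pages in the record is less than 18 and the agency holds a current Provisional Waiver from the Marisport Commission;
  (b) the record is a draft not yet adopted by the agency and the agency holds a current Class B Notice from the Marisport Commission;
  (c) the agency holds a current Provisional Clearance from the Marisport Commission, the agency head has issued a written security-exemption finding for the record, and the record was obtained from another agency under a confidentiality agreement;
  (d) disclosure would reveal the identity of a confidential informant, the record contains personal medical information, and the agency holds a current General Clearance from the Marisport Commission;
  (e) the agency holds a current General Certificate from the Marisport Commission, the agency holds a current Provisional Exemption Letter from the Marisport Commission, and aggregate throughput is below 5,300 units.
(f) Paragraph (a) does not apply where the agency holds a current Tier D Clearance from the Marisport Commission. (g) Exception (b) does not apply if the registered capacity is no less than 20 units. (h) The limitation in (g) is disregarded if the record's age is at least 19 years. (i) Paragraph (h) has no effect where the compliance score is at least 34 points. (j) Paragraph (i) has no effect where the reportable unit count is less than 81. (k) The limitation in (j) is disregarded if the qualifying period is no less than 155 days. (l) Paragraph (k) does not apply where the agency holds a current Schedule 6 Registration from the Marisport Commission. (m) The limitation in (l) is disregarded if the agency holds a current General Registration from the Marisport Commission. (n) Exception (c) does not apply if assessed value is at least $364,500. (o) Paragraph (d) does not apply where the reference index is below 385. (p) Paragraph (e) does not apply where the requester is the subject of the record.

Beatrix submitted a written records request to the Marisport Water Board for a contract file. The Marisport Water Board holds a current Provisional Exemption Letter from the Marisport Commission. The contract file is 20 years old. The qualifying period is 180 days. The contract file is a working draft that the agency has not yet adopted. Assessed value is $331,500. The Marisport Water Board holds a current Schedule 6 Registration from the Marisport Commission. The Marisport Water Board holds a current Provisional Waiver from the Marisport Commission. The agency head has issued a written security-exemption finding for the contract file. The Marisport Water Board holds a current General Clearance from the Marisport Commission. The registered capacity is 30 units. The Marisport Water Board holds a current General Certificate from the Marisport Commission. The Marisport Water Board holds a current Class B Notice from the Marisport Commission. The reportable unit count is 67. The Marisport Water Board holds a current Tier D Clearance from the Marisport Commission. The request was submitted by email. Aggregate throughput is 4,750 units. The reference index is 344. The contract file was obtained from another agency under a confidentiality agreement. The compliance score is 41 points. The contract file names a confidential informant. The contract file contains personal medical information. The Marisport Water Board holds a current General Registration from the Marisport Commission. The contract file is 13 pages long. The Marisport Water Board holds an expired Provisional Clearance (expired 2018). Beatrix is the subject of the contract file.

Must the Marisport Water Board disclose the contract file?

Yes — the Marisport Water Board must disclose the contract file.

Exception (a) is satisfied on its face — the number of pages in the record is 13, less than the 18 limit; a current Provisional Waiver is held. However, paragraph (f) must be considered: (f) operates — a current Tier D Clearance is held. Exception (a) does not apply.
Exception (b) is satisfied on its face — the contract file is an unadopted draft; a current Class B Notice is held. Turning to paragraphs (g)–(m): (g) is triggered — the registered capacity is 30 units, meeting the 20 units threshold. (h) would limit (g) — the record's age is 20 years, meeting the 19 years threshold — but (i) sets (h) aside: (i) operates against (h): the compliance score is 41 points, meeting the 34 points threshold. (j) applies (the reportable unit count is 67, less than the 81 limit), but yields to (k): (k) operates against (j): the qualifying period is 180 days, meeting the 155 days threshold. (l) applies (a current Schedule 6 Registration is held), but is overridden by (m): (m) applies — a current General Registration is held. So (b) is unavailable.
Exception (c) fails — no current Provisional Clearance is held.
All of (d)'s requirements are met (the contract file names a confidential informant; the contract file contains personal medical information; a current General Clearance is held). Turning to paragraph (o): (o) applies — the reference index is 344, below the 385 limit. Exception (d) does not apply.
Exception (e)'s conditions are all satisfied: a current General Certificate is held; a current Provisional Exemption Letter is held; aggregate throughput is 4,750 units, below the 5,300 units limit. Turning to paragraph (p): (p) operates against (e): Beatrix is the subject of the contract file. Exception (e) does not apply.
No exception applies. The general rule governs.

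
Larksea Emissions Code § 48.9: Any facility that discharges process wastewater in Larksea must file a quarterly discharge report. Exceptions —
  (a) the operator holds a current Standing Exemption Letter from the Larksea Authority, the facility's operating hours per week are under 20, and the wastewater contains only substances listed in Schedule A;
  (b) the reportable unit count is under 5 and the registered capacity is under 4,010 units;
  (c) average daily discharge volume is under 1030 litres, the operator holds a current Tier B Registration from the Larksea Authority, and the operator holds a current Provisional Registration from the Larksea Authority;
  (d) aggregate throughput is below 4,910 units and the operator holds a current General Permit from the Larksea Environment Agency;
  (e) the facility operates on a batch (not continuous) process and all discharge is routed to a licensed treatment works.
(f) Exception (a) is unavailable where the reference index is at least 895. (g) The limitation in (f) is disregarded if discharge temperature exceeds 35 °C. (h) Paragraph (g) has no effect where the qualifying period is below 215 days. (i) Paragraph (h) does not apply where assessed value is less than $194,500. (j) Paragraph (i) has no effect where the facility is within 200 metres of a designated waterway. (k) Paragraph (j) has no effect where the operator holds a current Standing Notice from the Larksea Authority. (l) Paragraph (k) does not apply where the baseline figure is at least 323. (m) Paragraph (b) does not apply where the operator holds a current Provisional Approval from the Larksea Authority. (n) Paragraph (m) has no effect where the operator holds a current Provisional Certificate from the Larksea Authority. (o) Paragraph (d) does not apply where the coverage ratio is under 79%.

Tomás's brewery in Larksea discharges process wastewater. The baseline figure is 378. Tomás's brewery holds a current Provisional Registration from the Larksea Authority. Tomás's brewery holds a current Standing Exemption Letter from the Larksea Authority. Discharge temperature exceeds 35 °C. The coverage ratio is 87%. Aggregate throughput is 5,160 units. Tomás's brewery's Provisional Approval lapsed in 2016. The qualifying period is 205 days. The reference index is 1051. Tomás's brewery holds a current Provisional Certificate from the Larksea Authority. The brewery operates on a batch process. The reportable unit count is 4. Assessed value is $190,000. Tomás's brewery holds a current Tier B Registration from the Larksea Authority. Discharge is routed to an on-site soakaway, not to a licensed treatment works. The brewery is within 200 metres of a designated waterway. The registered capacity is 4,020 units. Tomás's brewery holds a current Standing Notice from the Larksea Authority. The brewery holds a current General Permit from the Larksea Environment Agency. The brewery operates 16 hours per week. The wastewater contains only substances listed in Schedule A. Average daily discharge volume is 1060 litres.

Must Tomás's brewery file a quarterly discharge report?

Yes — Tomás's brewery must file a quarterly discharge report.

Exception (a)'s conditions are all satisfied: a current Standing Exemption Letter is held; the facility's operating hours per week are 16, under the 20 limit; the wastewater is Schedule-A-only. But applying paragraphs (f)–(l): (f) applies — the reference index is 1,051, meeting the 895 threshold. (g) would limit (f) — discharge temperature exceeds 35 °C — but (h) sets (g) aside: (h) applies — the qualifying period is 205 days, below the 215 days limit. (i) is engaged (assessed value is $190,000, less than the $194,500 limit), but is set aside by (j): (j) is engaged — the brewery is within 200 m of a designated waterway. (k) would limit (j) — a current Standing Notice is held — but (l) sets (k) aside: (l) operates against (k): the baseline figure is 378, meeting the 323 threshold. So (a) is unavailable.
Exception (b) does not apply: the registered capacity is 4,020 units, not under 4,010 units.
Exception (c) does not apply: average daily discharge volume is 1060 litres, not under 1030 litres.
Exception (d) fails — aggregate throughput is 5,160 units, not below 4,910 units.
Exception (e) requires that all discharge is routed to a licensed treatment works; but discharge is not routed to a licensed treatment works, so (e) is unavailable.
No exception is made out. Tomás's brewery falls within the general rule.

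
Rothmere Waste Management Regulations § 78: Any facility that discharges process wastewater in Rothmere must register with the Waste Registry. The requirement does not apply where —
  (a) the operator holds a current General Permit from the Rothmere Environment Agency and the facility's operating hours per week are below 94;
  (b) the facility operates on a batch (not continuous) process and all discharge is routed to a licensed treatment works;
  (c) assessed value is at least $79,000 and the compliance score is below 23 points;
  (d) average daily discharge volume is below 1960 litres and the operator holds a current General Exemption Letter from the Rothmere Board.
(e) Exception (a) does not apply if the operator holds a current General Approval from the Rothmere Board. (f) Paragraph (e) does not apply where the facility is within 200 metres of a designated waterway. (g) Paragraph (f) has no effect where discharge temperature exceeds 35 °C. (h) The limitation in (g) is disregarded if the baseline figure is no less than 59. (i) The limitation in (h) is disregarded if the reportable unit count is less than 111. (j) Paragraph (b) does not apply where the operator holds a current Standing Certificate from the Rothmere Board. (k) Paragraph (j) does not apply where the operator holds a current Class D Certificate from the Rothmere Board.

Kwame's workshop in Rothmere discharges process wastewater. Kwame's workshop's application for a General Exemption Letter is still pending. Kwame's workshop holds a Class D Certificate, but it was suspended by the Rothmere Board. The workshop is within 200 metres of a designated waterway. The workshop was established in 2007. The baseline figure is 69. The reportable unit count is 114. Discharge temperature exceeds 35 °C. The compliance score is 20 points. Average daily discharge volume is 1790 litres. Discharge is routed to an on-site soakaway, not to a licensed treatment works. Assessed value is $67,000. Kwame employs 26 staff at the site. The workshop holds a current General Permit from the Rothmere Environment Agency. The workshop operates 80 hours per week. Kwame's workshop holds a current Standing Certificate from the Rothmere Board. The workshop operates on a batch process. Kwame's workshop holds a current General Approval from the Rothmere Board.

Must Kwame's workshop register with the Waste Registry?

No — exception (a) applies; Kwame's workshop is not required to register with the Waste Registry.

Exception (a)'s conditions are all satisfied: a current General Permit is held; the facility's operating hours per week are 80, below the 94 limit. As to paragraphs (e)–(i): (e) is engaged (a current General Approval is held), but yields to (f): (f) operates against (e): the workshop is within 200 m of a designated waterway. (g) would limit (f) — discharge temperature exceeds 35 °C — but (h) sets (g) aside: (h) operates against (g): the baseline figure is 69, meeting the 59 threshold. (i) is not engaged (the reportable unit count is 114, not less than 111), so (h) stands. Exception (a) stands.
Exception (b) requires that all discharge is routed to a licensed treatment works; but discharge is not routed to a licensed treatment works, so (b) is unavailable.
Exception (c) does not apply: assessed value is $67,000, short of $79,000.
Exception (d) does not apply: no current General Exemption Letter is held.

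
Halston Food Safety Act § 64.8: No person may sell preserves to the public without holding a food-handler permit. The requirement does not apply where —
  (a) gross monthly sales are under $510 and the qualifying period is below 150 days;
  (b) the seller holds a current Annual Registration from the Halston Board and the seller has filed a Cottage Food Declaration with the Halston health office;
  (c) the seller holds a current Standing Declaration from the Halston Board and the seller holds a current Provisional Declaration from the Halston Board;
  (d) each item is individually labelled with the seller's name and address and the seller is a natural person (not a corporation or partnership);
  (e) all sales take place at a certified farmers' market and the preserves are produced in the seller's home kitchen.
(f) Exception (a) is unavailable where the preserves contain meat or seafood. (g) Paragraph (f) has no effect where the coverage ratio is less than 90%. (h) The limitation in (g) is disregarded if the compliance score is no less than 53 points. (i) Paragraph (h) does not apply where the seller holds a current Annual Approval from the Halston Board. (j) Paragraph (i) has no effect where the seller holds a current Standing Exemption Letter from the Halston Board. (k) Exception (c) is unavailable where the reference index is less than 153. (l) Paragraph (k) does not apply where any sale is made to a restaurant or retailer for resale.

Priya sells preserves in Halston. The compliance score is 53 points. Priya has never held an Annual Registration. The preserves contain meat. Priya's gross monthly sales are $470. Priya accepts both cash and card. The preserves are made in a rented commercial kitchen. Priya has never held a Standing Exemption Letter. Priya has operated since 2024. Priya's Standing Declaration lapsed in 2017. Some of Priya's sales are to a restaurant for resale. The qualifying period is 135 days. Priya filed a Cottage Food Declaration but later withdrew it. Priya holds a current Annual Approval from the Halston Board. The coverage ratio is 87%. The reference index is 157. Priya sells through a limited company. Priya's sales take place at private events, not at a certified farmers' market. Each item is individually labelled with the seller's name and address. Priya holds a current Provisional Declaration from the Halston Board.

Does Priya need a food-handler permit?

All of (a)'s requirements are met (gross monthly sales are $470, under the $510 limit; the qualifying period is 135 days, below the 150 days limit). Considering the limiting provisions: (f) is engaged (the preserves contain meat), but is set aside by (g): (g) operates against (f): the coverage ratio is 87%, less than the 90% limit. (h) would limit (g) — the compliance score is 53 points, meeting the 53 points threshold — but (i) sets (h) aside: (i) operates against (h): a current Annual Approval is held. (j), which would lift (i), is not engaged — there is no Standing Exemption Letter in force. (a) remains available.
Exception (b) does not apply: no current Annual Registration is held.
Exception (c) does not apply: the Standing Declaration is not current.
Exception (d) fails — the seller operates through a limited company.
Exception (e) does not apply: sales are at private events, not a certified farmers' market.

No — exception (a) applies; Priya is not required to hold a food-handler permit.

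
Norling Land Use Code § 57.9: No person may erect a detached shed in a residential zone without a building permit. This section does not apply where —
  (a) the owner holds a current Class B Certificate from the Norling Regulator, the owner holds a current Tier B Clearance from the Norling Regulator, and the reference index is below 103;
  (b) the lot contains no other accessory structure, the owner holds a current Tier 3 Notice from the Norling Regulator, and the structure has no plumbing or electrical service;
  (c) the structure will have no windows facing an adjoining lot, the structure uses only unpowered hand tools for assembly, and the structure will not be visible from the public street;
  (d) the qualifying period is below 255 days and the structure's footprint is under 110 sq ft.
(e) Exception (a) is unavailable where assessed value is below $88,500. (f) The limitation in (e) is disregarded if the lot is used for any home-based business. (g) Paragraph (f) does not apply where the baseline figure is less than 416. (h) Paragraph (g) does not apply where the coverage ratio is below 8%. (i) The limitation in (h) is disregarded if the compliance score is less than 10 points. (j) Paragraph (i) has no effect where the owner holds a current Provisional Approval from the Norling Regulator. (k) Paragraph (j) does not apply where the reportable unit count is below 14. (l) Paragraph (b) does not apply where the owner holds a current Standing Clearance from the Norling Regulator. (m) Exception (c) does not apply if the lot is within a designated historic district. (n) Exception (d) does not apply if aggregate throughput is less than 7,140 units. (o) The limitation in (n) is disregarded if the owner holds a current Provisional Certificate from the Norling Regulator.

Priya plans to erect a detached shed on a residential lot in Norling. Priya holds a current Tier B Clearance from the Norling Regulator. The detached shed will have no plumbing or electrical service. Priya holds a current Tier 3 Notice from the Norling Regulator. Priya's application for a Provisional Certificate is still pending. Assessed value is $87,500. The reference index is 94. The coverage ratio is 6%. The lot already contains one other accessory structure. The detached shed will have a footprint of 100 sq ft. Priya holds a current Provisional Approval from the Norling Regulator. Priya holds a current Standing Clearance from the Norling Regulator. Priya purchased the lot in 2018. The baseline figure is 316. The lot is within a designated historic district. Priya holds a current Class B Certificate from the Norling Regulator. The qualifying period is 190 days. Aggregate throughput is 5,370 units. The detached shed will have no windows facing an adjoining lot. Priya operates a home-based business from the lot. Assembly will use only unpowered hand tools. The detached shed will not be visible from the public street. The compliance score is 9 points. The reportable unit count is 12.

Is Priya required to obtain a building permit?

All of (a)'s requirements are met (a current Class B Certificate is held; a current Tier B Clearance is held; the reference index is 94, below the 103 limit). Turning to paragraphs (e)–(k): (e) operates against (a): assessed value is $87,500, below the $88,500 limit. (f) operates (a home-based business operates on the lot), but is displaced by (g): (g) operates against (f): the baseline figure is 316, less than the 416 limit. (h) operates (the coverage ratio is 6%, below the 8% limit), but is set aside by (i): (i) operates against (h): the compliance score is 9 points, less than the 10 points limit. (j) is engaged (a current Provisional Approval is held), but yields to (k): (k) operates against (j): the reportable unit count is 12, below the 14 limit. Exception (a) does not apply.
Exception (b) does not apply: the lot already has another accessory structure.
Exception (c)'s conditions are all satisfied: no windows face an adjoining lot; assembly uses only hand tools; the structure will not be visible from the street. But: (m) operates against (c): the lot is in a historic district. (c) is therefore removed.
Exception (d)'s conditions are all satisfied: the qualifying period is 190 days, below the 255 days limit; the structure's footprint is 100 sq ft, under the 110 sq ft limit. But applying paragraphs (n)–(o): (n) operates against (d): aggregate throughput is 5,370 units, less than the 7,140 units limit. (o) is not triggered (there is no Provisional Certificate in force), so (n) stands. (d) is therefore removed.
No exception applies. The general rule governs.

Yes — Priya must obtain a building permit.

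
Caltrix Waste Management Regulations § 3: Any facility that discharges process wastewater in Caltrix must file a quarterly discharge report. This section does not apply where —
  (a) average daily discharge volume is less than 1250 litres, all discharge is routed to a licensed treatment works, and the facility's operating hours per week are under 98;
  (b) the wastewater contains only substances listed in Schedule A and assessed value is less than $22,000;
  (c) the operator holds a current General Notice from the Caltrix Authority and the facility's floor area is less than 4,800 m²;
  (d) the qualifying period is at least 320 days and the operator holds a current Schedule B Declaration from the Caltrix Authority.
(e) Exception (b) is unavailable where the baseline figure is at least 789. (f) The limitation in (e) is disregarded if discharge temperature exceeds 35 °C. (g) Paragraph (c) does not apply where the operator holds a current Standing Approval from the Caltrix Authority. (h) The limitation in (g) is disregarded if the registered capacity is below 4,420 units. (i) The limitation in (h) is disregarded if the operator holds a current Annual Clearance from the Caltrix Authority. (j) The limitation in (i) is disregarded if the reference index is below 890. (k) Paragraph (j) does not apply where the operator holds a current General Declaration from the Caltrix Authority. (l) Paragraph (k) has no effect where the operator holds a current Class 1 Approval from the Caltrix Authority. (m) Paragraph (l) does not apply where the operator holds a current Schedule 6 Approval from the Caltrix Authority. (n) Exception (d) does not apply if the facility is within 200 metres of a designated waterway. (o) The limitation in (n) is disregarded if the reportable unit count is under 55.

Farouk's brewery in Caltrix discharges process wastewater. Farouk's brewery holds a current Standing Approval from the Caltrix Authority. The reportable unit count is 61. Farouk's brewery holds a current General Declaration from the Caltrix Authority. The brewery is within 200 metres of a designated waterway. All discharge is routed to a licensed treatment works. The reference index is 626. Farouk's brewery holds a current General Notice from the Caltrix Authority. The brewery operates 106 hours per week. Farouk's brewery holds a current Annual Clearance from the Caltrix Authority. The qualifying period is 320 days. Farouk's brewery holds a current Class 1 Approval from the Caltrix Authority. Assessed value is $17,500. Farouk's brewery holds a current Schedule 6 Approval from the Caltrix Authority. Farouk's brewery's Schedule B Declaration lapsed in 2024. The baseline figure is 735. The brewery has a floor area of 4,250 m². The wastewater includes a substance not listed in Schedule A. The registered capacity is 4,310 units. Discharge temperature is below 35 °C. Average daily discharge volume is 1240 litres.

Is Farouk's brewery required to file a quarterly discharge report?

Exception (a) requires that the facility's operating hours per week are under 98; but the facility's operating hours per week are 106, not under 98, so (a) is unavailable.
Exception (b) does not apply: the wastewater includes a non-Schedule-A substance.
All of (c)'s requirements are met (a current General Notice is held; the facility's floor area is 4,250 m², less than the 4,800 m² limit). Turning to paragraphs (g)–(m): (g) operates against (c): a current Standing Approval is held. (h) would limit (g) — the registered capacity is 4,310 units, below the 4,420 units limit — but (i) sets (h) aside: (i) operates against (h): a current Annual Clearance is held. (j) is engaged (the reference index is 626, below the 890 limit), but is overridden by (k): (k) is engaged — a current General Declaration is held. (l) operates (a current Class 1 Approval is held), but is set aside by (m): (m) applies — a current Schedule 6 Approval is held. (c) is therefore removed.
Exception (d) does not apply: there is no Schedule B Declaration in force.
No exception displaces § 3.

Yes — Farouk's brewery must file a quarterly discharge report.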